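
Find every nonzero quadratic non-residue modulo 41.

Square k = 1,…,20 (k and 41−k give the same square):
1²=1, 2²=4, 3²=9, 4²=16, 5²=25, 6²=36, 7²≡8, 8²≡23, 9²≡40, 10²≡18, 11²≡39, 12²≡21, 13²≡5, 14²≡32, 15²≡20, 16²≡10, 17²≡2, 18²≡37, 19²≡33, 20²≡31 (mod 41).
The residues are {1, 2, 4, 5, 8, 9, 10, 16, 18, 20, 21, 23, 25, 31, 32, 33, 36, 37, 39, 40}; the non-residues are the remaining 20 nonzero classes.

3, 6, 7, 11, 12, 13, 14, 15, 17, 19, 22, 24, 26, 27, 28, 29, 30, 34, 35, 38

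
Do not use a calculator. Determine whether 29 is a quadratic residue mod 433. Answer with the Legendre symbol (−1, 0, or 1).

Euler's criterion: (29/433) ≡ 29^216 (mod 433).
29^2 ≡ 408 (mod 433)
29^4 ≡ 192 (mod 433)
29^8 ≡ 59 (mod 433)
29^16 ≡ 17 (mod 433)
29^32 ≡ 289 (mod 433)
29^64 ≡ 385 (mod 433)
29^128 ≡ 139 (mod 433)
29^216 = 29^(128+64+16+8) ≡ 432 (mod 433).
Result is 432 ≡ −1, so (29/433) = −1.

-1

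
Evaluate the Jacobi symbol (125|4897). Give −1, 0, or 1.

Reciprocity: 125 ≡ 1 and 4897 ≡ 1 (mod 4), so (125/4897) = +(4897/125).
Reduce top mod 125: now compute (22/125).
Pull out 2: since 125 ≡ 5 (mod 8), (2/125) = -1.
Reciprocity: 11 ≡ 3 and 125 ≡ 1 (mod 4), so (11/125) = +(125/11).
Reduce top mod 11: now compute (4/11).
Pull out 2^2: since 11 ≡ 3 (mod 8), (2/11) = -1, so (2/11)^2 = +1.
Reached (1/11) = 1. Collecting the sign flips along the way, the symbol is -1.

-1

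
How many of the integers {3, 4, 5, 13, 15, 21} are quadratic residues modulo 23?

(3/23) = +1 → QR.
(4/23) = +1 → QR.
(5/23) = -1 → non-residue.
(13/23) = +1 → QR.
(15/23) = -1 → non-residue.
(21/23) = -1 → non-residue.
Total quadratic residues among the 6: 3.

3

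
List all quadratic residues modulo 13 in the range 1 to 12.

1,3,4,9,10,12

Square k = 1,…,6 (k and 13−k give the same square):
1²=1, 2²=4, 3²=9, 4²≡3, 5²≡12, 6²≡10 (mod 13).
So the quadratic residues mod 13 are {1, 3, 4, 9, 10, 12}.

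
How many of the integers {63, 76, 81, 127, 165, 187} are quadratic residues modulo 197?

5

(63/197) = +1 → QR.
(76/197) = +1 → QR.
(81/197) = +1 → QR.
(127/197) = +1 → QR.
(165/197) = -1 → non-residue.
(187/197) = +1 → QR.
Total quadratic residues among the 6: 5.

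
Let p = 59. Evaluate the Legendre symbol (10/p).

-1

Euler's criterion: (10/59) ≡ 10^29 (mod 59).
10^2 ≡ 41 (mod 59)
10^4 ≡ 29 (mod 59)
10^8 ≡ 15 (mod 59)
10^16 ≡ 48 (mod 59)
10^29 = 10^(16+8+4+1) ≡ 58 (mod 59).
Result is 58 ≡ −1, so (10/59) = −1.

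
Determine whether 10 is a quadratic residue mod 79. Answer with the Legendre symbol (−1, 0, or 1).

1

Euler's criterion: (10/79) ≡ 10^39 (mod 79).
10^2 ≡ 21 (mod 79)
10^4 ≡ 46 (mod 79)
10^8 ≡ 62 (mod 79)
10^16 ≡ 52 (mod 79)
10^32 ≡ 18 (mod 79)
10^39 = 10^(32+4+2+1) ≡ 1 (mod 79).
Result is 1, so (10/79) = 1.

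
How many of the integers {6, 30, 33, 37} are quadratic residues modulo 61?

0

(6/61) = -1 → non-residue.
(30/61) = -1 → non-residue.
(33/61) = -1 → non-residue.
(37/61) = -1 → non-residue.
Total quadratic residues among the 4: 0.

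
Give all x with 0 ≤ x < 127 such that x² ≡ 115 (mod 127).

Since 127 ≡ 3 (mod 4), a square root of 115 is 115^((127+1)/4) = 115^32 mod 127.
Repeated squaring: 115^2≡17, 115^4≡35, 115^8≡82, 115^16≡120, 115^32≡49 (mod 127).
115^32 = 115^(32) ≡ 49 (mod 127).
Check: 49² = 2401 ≡ 115 (mod 127). The two roots are 49 and 78.

49, 78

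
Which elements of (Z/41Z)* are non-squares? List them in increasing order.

3,6,7,11,12,13,14,15,17,19,22,24,26,27,28,29,30,34,35,38

Square k = 1,…,20 (k and 41−k give the same square):
1²=1, 2²=4, 3²=9, 4²=16, 5²=25, 6²=36, 7²≡8, 8²≡23, 9²≡40, 10²≡18, 11²≡39, 12²≡21, 13²≡5, 14²≡32, 15²≡20, 16²≡10, 17²≡2, 18²≡37, 19²≡33, 20²≡31 (mod 41).
The residues are {1, 2, 4, 5, 8, 9, 10, 16, 18, 20, 21, 23, 25, 31, 32, 33, 36, 37, 39, 40}; the non-residues are the remaining 20 nonzero classes.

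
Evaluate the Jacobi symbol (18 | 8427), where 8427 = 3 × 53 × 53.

0

Pull out 2: since 8427 ≡ 3 (mod 8), (2/8427) = -1.
Reciprocity: 9 ≡ 1 and 8427 ≡ 3 (mod 4), so (9/8427) = +(8427/9).
Reduce top mod 9: now compute (3/9).
Reciprocity: 3 ≡ 3 and 9 ≡ 1 (mod 4), so (3/9) = +(9/3).
Reduce top mod 3: now compute (0/3).
Top reduces to 0: gcd > 1, so the symbol is 0.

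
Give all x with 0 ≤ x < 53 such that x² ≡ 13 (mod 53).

15, 38

53 ≡ 1 (mod 4), so we find a root by search.
Trying successive values, 15² = 225 ≡ 13 (mod 53). The other root is 53 − 15 = 38.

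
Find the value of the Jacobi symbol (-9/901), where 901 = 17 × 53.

1

First reduce: -9 ≡ 892 (mod 901).
Pull out 2^2: since 901 ≡ 5 (mod 8), (2/901) = -1, so (2/901)^2 = +1.
Reciprocity: 223 ≡ 3 and 901 ≡ 1 (mod 4), so (223/901) = +(901/223).
Reduce top mod 223: now compute (9/223).
Reciprocity: 9 ≡ 1 and 223 ≡ 3 (mod 4), so (9/223) = +(223/9).
Reduce top mod 9: now compute (7/9).
Reciprocity: 7 ≡ 3 and 9 ≡ 1 (mod 4), so (7/9) = +(9/7).
Reduce top mod 7: now compute (2/7).
Pull out 2: since 7 ≡ 7 (mod 8), (2/7) = +1.
Reached (1/7) = 1. Collecting the sign flips along the way, the symbol is +1.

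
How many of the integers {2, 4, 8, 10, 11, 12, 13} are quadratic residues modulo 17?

(2/17) = +1 → QR.
(4/17) = +1 → QR.
(8/17) = +1 → QR.
(10/17) = -1 → non-residue.
(11/17) = -1 → non-residue.
(12/17) = -1 → non-residue.
(13/17) = +1 → QR.
Total quadratic residues among the 7: 4.

4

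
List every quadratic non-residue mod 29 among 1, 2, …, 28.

Square k = 1,…,14 (k and 29−k give the same square):
1²=1, 2²=4, 3²=9, 4²=16, 5²=25, 6²≡7, 7²≡20, 8²≡6, 9²≡23, 10²≡13, 11²≡5, 12²≡28, 13²≡24, 14²≡22 (mod 29).
The residues are {1, 4, 5, 6, 7, 9, 13, 16, 20, 22, 23, 24, 25, 28}; the non-residues are the remaining 14 nonzero classes.

2,3,8,10,11,12,14,15,17,18,19,21,26,27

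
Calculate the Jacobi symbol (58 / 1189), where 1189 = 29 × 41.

Pull out 2: since 1189 ≡ 5 (mod 8), (2/1189) = -1.
Reciprocity: 29 ≡ 1 and 1189 ≡ 1 (mod 4), so (29/1189) = +(1189/29).
Reduce top mod 29: now compute (0/29).
Top reduces to 0: gcd > 1, so the symbol is 0.

0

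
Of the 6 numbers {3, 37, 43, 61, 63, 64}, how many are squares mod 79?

(3/79) = -1 → non-residue.
(37/79) = -1 → non-residue.
(43/79) = -1 → non-residue.
(61/79) = -1 → non-residue.
(63/79) = -1 → non-residue.
(64/79) = +1 → QR.
Total quadratic residues among the 6: 1.

1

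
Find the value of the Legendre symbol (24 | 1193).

-1

Euler's criterion: (24/1193) ≡ 24^596 (mod 1193).
24^2 ≡ 576 (mod 1193)
24^4 ≡ 122 (mod 1193)
24^8 ≡ 568 (mod 1193)
24^16 ≡ 514 (mod 1193)
24^32 ≡ 543 (mod 1193)
24^64 ≡ 178 (mod 1193)
24^128 ≡ 666 (mod 1193)
24^256 ≡ 953 (mod 1193)
24^512 ≡ 336 (mod 1193)
24^596 = 24^(512+64+16+4) ≡ 1192 (mod 1193).
Result is 1192 ≡ −1, so (24/1193) = −1.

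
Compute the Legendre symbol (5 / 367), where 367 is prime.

-1

Euler's criterion: (5/367) ≡ 5^183 (mod 367).
5^2 ≡ 25 (mod 367)
5^4 ≡ 258 (mod 367)
5^8 ≡ 137 (mod 367)
5^16 ≡ 52 (mod 367)
5^32 ≡ 135 (mod 367)
5^64 ≡ 242 (mod 367)
5^128 ≡ 211 (mod 367)
5^183 = 5^(128+32+16+4+2+1) ≡ 366 (mod 367).
Result is 366 ≡ −1, so (5/367) = −1.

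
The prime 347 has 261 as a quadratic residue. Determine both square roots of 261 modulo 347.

126, 221

Since 347 ≡ 3 (mod 4), a square root of 261 is 261^((347+1)/4) = 261^87 mod 347.
Repeated squaring: 261^2≡109, 261^4≡83, 261^8≡296, 261^16≡172, 261^32≡89, 261^64≡287 (mod 347).
261^87 = 261^(64+16+4+2+1) ≡ 126 (mod 347).
Check: 126² = 15876 ≡ 261 (mod 347). The two roots are 126 and 221.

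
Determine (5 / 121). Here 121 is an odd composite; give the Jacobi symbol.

Reciprocity: 5 ≡ 1 and 121 ≡ 1 (mod 4), so (5/121) = +(121/5).
Reduce top mod 5: now compute (1/5).
Reached (1/5) = 1. Collecting the sign flips along the way, the symbol is +1.

1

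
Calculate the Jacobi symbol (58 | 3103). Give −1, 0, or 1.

Pull out 2: since 3103 ≡ 7 (mod 8), (2/3103) = +1.
Reciprocity: 29 ≡ 1 and 3103 ≡ 3 (mod 4), so (29/3103) = +(3103/29).
Reduce top mod 29: now compute (0/29).
Top reduces to 0: gcd > 1, so the symbol is 0.

0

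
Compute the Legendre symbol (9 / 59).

Reciprocity: 9 ≡ 1 and 59 ≡ 3 (mod 4), so (9/59) = +(59/9).
Reduce top mod 9: now compute (5/9).
Reciprocity: 5 ≡ 1 and 9 ≡ 1 (mod 4), so (5/9) = +(9/5).
Reduce top mod 5: now compute (4/5).
Pull out 2^2: since 5 ≡ 5 (mod 8), (2/5) = -1, so (2/5)^2 = +1.
Reached (1/5) = 1. Collecting the sign flips along the way, the symbol is +1.

1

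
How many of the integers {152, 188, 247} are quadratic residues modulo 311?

1

(152/311) = -1 → non-residue.
(188/311) = +1 → QR.
(247/311) = -1 → non-residue.
Total quadratic residues among the 3: 1.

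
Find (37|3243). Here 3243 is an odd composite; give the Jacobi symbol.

-1

Reciprocity: 37 ≡ 1 and 3243 ≡ 3 (mod 4), so (37/3243) = +(3243/37).
Reduce top mod 37: now compute (24/37).
Pull out 2^3: since 37 ≡ 5 (mod 8), (2/37) = -1, so (2/37)^3 = -1.
Reciprocity: 3 ≡ 3 and 37 ≡ 1 (mod 4), so (3/37) = +(37/3).
Reduce top mod 3: now compute (1/3).
Reached (1/3) = 1. Collecting the sign flips along the way, the symbol is -1.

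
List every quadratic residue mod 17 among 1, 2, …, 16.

1, 2, 4, 8, 9, 13, 15, 16

Square k = 1,…,8 (k and 17−k give the same square):
1²=1, 2²=4, 3²=9, 4²=16, 5²≡8, 6²≡2, 7²≡15, 8²≡13 (mod 17).
So the quadratic residues mod 17 are {1, 2, 4, 8, 9, 13, 15, 16}.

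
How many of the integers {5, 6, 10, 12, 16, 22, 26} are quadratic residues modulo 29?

4

(5/29) = +1 → QR.
(6/29) = +1 → QR.
(10/29) = -1 → non-residue.
(12/29) = -1 → non-residue.
(16/29) = +1 → QR.
(22/29) = +1 → QR.
(26/29) = -1 → non-residue.
Total quadratic residues among the 7: 4.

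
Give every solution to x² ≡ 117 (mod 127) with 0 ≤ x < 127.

Since 127 ≡ 3 (mod 4), a square root of 117 is 117^((127+1)/4) = 117^32 mod 127.
Repeated squaring: 117^2≡100, 117^4≡94, 117^8≡73, 117^16≡122, 117^32≡25 (mod 127).
117^32 = 117^(32) ≡ 25 (mod 127).
Check: 25² = 625 ≡ 117 (mod 127). The two roots are 25 and 102.

25, 102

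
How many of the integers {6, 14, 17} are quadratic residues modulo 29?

1

(6/29) = +1 → QR.
(14/29) = -1 → non-residue.
(17/29) = -1 → non-residue.
Total quadratic residues among the 3: 1.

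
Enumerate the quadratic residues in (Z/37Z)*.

Square k = 1,…,18 (k and 37−k give the same square):
1²=1, 2²=4, 3²=9, 4²=16, 5²=25, 6²=36, 7²≡12, 8²≡27, 9²≡7, 10²≡26, 11²≡10, 12²≡33, 13²≡21, 14²≡11, 15²≡3, 16²≡34, 17²≡30, 18²≡28 (mod 37).
So the quadratic residues mod 37 are {1, 3, 4, 7, 9, 10, 11, 12, 16, 21, 25, 26, 27, 28, 30, 33, 34, 36}.

1, 3, 4, 7, 9, 10, 11, 12, 16, 21, 25, 26, 27, 28, 30, 33, 34, 36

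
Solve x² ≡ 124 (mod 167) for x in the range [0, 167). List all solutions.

Since 167 ≡ 3 (mod 4), a square root of 124 is 124^((167+1)/4) = 124^42 mod 167.
Repeated squaring: 124^2≡12, 124^4≡144, 124^8≡28, 124^16≡116, 124^32≡96 (mod 167).
124^42 = 124^(32+8+2) ≡ 25 (mod 167).
Check: 25² = 625 ≡ 124 (mod 167). The two roots are 25 and 142.

25, 142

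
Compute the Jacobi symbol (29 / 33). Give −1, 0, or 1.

1

Reciprocity: 29 ≡ 1 and 33 ≡ 1 (mod 4), so (29/33) = +(33/29).
Reduce top mod 29: now compute (4/29).
Pull out 2^2: since 29 ≡ 5 (mod 8), (2/29) = -1, so (2/29)^2 = +1.
Reached (1/29) = 1. Collecting the sign flips along the way, the symbol is +1.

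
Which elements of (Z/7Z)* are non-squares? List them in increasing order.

3 5 6

Square k = 1,…,3 (k and 7−k give the same square):
1²=1, 2²=4, 3²≡2 (mod 7).
The residues are {1, 2, 4}; the non-residues are the remaining 3 nonzero classes.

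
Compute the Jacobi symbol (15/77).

Reciprocity: 15 ≡ 3 and 77 ≡ 1 (mod 4), so (15/77) = +(77/15).
Reduce top mod 15: now compute (2/15).
Pull out 2: since 15 ≡ 7 (mod 8), (2/15) = +1.
Reached (1/15) = 1. Collecting the sign flips along the way, the symbol is +1.

1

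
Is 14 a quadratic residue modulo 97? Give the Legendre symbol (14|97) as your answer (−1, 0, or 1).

Euler's criterion: (14/97) ≡ 14^48 (mod 97).
14^2 ≡ 2 (mod 97)
14^4 ≡ 4 (mod 97)
14^8 ≡ 16 (mod 97)
14^16 ≡ 62 (mod 97)
14^32 ≡ 61 (mod 97)
14^48 = 14^(32+16) ≡ 96 (mod 97).
Result is 96 ≡ −1, so (14/97) = −1.

-1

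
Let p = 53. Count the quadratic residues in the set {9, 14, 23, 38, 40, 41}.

(9/53) = +1 → QR.
(14/53) = -1 → non-residue.
(23/53) = -1 → non-residue.
(38/53) = +1 → QR.
(40/53) = +1 → QR.
(41/53) = -1 → non-residue.
Total quadratic residues among the 6: 3.

3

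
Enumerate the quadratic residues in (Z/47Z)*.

Square k = 1,…,23 (k and 47−k give the same square):
1²=1, 2²=4, 3²=9, 4²=16, 5²=25, 6²=36, 7²≡2, 8²≡17, 9²≡34, 10²≡6, 11²≡27, 12²≡3, 13²≡28, 14²≡8, 15²≡37, 16²≡21, 17²≡7, 18²≡42, 19²≡32, 20²≡24, 21²≡18, 22²≡14, 23²≡12 (mod 47).
So the quadratic residues mod 47 are {1, 2, 3, 4, 6, 7, 8, 9, 12, 14, 16, 17, 18, 21, 24, 25, 27, 28, 32, 34, 36, 37, 42}.

1,2,3,4,6,7,8,9,12,14,16,17,18,21,24,25,27,28,32,34,36,37,42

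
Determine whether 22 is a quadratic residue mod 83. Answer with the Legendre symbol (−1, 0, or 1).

Euler's criterion: (22/83) ≡ 22^41 (mod 83).
22^2 ≡ 69 (mod 83)
22^4 ≡ 30 (mod 83)
22^8 ≡ 70 (mod 83)
22^16 ≡ 3 (mod 83)
22^32 ≡ 9 (mod 83)
22^41 = 22^(32+8+1) ≡ 82 (mod 83).
Result is 82 ≡ −1, so (22/83) = −1.

-1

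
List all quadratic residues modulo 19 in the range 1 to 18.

Square k = 1,…,9 (k and 19−k give the same square):
1²=1, 2²=4, 3²=9, 4²=16, 5²≡6, 6²≡17, 7²≡11, 8²≡7, 9²≡5 (mod 19).
So the quadratic residues mod 19 are {1, 4, 5, 6, 7, 9, 11, 16, 17}.

1, 4, 5, 6, 7, 9, 11, 16, 17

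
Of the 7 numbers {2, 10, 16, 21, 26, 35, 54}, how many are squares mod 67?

(2/67) = -1 → non-residue.
(10/67) = +1 → QR.
(16/67) = +1 → QR.
(21/67) = +1 → QR.
(26/67) = +1 → QR.
(35/67) = +1 → QR.
(54/67) = +1 → QR.
Total quadratic residues among the 7: 6.

6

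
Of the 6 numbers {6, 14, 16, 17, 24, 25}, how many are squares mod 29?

(6/29) = +1 → QR.
(14/29) = -1 → non-residue.
(16/29) = +1 → QR.
(17/29) = -1 → non-residue.
(24/29) = +1 → QR.
(25/29) = +1 → QR.
Total quadratic residues among the 6: 4.

4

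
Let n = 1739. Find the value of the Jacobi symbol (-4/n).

First reduce: -4 ≡ 1735 (mod 1739).
Reciprocity: 1735 ≡ 3 and 1739 ≡ 3 (mod 4), so (1735/1739) = −(1739/1735).
Reduce top mod 1735: now compute (4/1735).
Pull out 2^2: since 1735 ≡ 7 (mod 8), (2/1735) = +1, so (2/1735)^2 = +1.
Reached (1/1735) = 1. Collecting the sign flips along the way, the symbol is -1.

-1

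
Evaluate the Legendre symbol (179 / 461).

Euler's criterion: (179/461) ≡ 179^230 (mod 461).
179^2 ≡ 232 (mod 461)
179^4 ≡ 348 (mod 461)
179^8 ≡ 322 (mod 461)
179^16 ≡ 420 (mod 461)
179^32 ≡ 298 (mod 461)
179^64 ≡ 292 (mod 461)
179^128 ≡ 440 (mod 461)
179^230 = 179^(128+64+32+4+2) ≡ 460 (mod 461).
Result is 460 ≡ −1, so (179/461) = −1.

-1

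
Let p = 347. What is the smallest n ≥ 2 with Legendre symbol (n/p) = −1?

(2/347) = −1, so 2 is the smallest positive non-residue mod 347.

2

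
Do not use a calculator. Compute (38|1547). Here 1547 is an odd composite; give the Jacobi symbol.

-1

Pull out 2: since 1547 ≡ 3 (mod 8), (2/1547) = -1.
Reciprocity: 19 ≡ 3 and 1547 ≡ 3 (mod 4), so (19/1547) = −(1547/19).
Reduce top mod 19: now compute (8/19).
Pull out 2^3: since 19 ≡ 3 (mod 8), (2/19) = -1, so (2/19)^3 = -1.
Reached (1/19) = 1. Collecting the sign flips along the way, the symbol is -1.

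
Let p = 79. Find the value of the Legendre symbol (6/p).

Pull out 2: since 79 ≡ 7 (mod 8), (2/79) = +1.
Reciprocity: 3 ≡ 3 and 79 ≡ 3 (mod 4), so (3/79) = −(79/3).
Reduce top mod 3: now compute (1/3).
Reached (1/3) = 1. Collecting the sign flips along the way, the symbol is -1.

-1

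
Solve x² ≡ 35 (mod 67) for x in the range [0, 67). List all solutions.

Since 67 ≡ 3 (mod 4), a square root of 35 is 35^((67+1)/4) = 35^17 mod 67.
Repeated squaring: 35^2≡19, 35^4≡26, 35^8≡6, 35^16≡36 (mod 67).
35^17 = 35^(16+1) ≡ 54 (mod 67).
Check: 54² = 2916 ≡ 35 (mod 67). The two roots are 13 and 54.

13, 54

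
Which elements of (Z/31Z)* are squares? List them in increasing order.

1, 2, 4, 5, 7, 8, 9, 10, 14, 16, 18, 19, 20, 25, 28

Square k = 1,…,15 (k and 31−k give the same square):
1²=1, 2²=4, 3²=9, 4²=16, 5²=25, 6²≡5, 7²≡18, 8²≡2, 9²≡19, 10²≡7, 11²≡28, 12²≡20, 13²≡14, 14²≡10, 15²≡8 (mod 31).
So the quadratic residues mod 31 are {1, 2, 4, 5, 7, 8, 9, 10, 14, 16, 18, 19, 20, 25, 28}.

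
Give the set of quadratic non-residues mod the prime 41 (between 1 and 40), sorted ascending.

3,6,7,11,12,13,14,15,17,19,22,24,26,27,28,29,30,34,35,38

Square k = 1,…,20 (k and 41−k give the same square):
1²=1, 2²=4, 3²=9, 4²=16, 5²=25, 6²=36, 7²≡8, 8²≡23, 9²≡40, 10²≡18, 11²≡39, 12²≡21, 13²≡5, 14²≡32, 15²≡20, 16²≡10, 17²≡2, 18²≡37, 19²≡33, 20²≡31 (mod 41).
The residues are {1, 2, 4, 5, 8, 9, 10, 16, 18, 20, 21, 23, 25, 31, 32, 33, 36, 37, 39, 40}; the non-residues are the remaining 20 nonzero classes.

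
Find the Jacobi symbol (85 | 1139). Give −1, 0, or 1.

Reciprocity: 85 ≡ 1 and 1139 ≡ 3 (mod 4), so (85/1139) = +(1139/85).
Reduce top mod 85: now compute (34/85).
Pull out 2: since 85 ≡ 5 (mod 8), (2/85) = -1.
Reciprocity: 17 ≡ 1 and 85 ≡ 1 (mod 4), so (17/85) = +(85/17).
Reduce top mod 17: now compute (0/17).
Top reduces to 0: gcd > 1, so the symbol is 0.

0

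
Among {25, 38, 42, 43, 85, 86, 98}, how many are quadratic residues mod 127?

(25/127) = +1 → QR.
(38/127) = +1 → QR.
(42/127) = +1 → QR.
(43/127) = -1 → non-residue.
(85/127) = -1 → non-residue.
(86/127) = -1 → non-residue.
(98/127) = +1 → QR.
Total quadratic residues among the 7: 4.

4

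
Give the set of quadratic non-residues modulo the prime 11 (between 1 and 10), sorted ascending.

Square k = 1,…,5 (k and 11−k give the same square):
1²=1, 2²=4, 3²=9, 4²≡5, 5²≡3 (mod 11).
The residues are {1, 3, 4, 5, 9}; the non-residues are the remaining 5 nonzero classes.

2 6 7 8 10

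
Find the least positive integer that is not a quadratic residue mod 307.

2

(2/307) = −1, so 2 is the smallest positive non-residue mod 307.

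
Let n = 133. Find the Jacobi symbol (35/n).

0

Reciprocity: 35 ≡ 3 and 133 ≡ 1 (mod 4), so (35/133) = +(133/35).
Reduce top mod 35: now compute (28/35).
Pull out 2^2: since 35 ≡ 3 (mod 8), (2/35) = -1, so (2/35)^2 = +1.
Reciprocity: 7 ≡ 3 and 35 ≡ 3 (mod 4), so (7/35) = −(35/7).
Reduce top mod 7: now compute (0/7).
Top reduces to 0: gcd > 1, so the symbol is 0.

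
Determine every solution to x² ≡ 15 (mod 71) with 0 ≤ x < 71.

Since 71 ≡ 3 (mod 4), a square root of 15 is 15^((71+1)/4) = 15^18 mod 71.
Repeated squaring: 15^2≡12, 15^4≡2, 15^8≡4, 15^16≡16 (mod 71).
15^18 = 15^(16+2) ≡ 50 (mod 71).
Check: 50² = 2500 ≡ 15 (mod 71). The two roots are 21 and 50.

21, 50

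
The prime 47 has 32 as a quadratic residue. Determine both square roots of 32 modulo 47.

Since 47 ≡ 3 (mod 4), a square root of 32 is 32^((47+1)/4) = 32^12 mod 47.
Repeated squaring: 32^2≡37, 32^4≡6, 32^8≡36 (mod 47).
32^12 = 32^(8+4) ≡ 28 (mod 47).
Check: 28² = 784 ≡ 32 (mod 47). The two roots are 19 and 28.

19, 28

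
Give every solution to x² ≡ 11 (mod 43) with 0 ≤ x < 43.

21, 22

Since 43 ≡ 3 (mod 4), a square root of 11 is 11^((43+1)/4) = 11^11 mod 43.
Repeated squaring: 11^2≡35, 11^4≡21, 11^8≡11 (mod 43).
11^11 = 11^(8+2+1) ≡ 21 (mod 43).
Check: 21² = 441 ≡ 11 (mod 43). The two roots are 21 and 22.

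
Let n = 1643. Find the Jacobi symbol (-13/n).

1

First reduce: -13 ≡ 1630 (mod 1643).
Pull out 2: since 1643 ≡ 3 (mod 8), (2/1643) = -1.
Reciprocity: 815 ≡ 3 and 1643 ≡ 3 (mod 4), so (815/1643) = −(1643/815).
Reduce top mod 815: now compute (13/815).
Reciprocity: 13 ≡ 1 and 815 ≡ 3 (mod 4), so (13/815) = +(815/13).
Reduce top mod 13: now compute (9/13).
Reciprocity: 9 ≡ 1 and 13 ≡ 1 (mod 4), so (9/13) = +(13/9).
Reduce top mod 9: now compute (4/9).
Pull out 2^2: since 9 ≡ 1 (mod 8), (2/9) = +1, so (2/9)^2 = +1.
Reached (1/9) = 1. Collecting the sign flips along the way, the symbol is +1.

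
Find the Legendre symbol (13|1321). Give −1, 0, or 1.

Reciprocity: 13 ≡ 1 and 1321 ≡ 1 (mod 4), so (13/1321) = +(1321/13).
Reduce top mod 13: now compute (8/13).
Pull out 2^3: since 13 ≡ 5 (mod 8), (2/13) = -1, so (2/13)^3 = -1.
Reached (1/13) = 1. Collecting the sign flips along the way, the symbol is -1.

-1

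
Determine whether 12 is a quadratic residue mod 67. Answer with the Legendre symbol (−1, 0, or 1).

-1

Pull out 2^2: since 67 ≡ 3 (mod 8), (2/67) = -1, so (2/67)^2 = +1.
Reciprocity: 3 ≡ 3 and 67 ≡ 3 (mod 4), so (3/67) = −(67/3).
Reduce top mod 3: now compute (1/3).
Reached (1/3) = 1. Collecting the sign flips along the way, the symbol is -1.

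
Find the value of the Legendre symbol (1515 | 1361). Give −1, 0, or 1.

First reduce: 1515 ≡ 154 (mod 1361).
Pull out 2: since 1361 ≡ 1 (mod 8), (2/1361) = +1.
Reciprocity: 77 ≡ 1 and 1361 ≡ 1 (mod 4), so (77/1361) = +(1361/77).
Reduce top mod 77: now compute (52/77).
Pull out 2^2: since 77 ≡ 5 (mod 8), (2/77) = -1, so (2/77)^2 = +1.
Reciprocity: 13 ≡ 1 and 77 ≡ 1 (mod 4), so (13/77) = +(77/13).
Reduce top mod 13: now compute (12/13).
Pull out 2^2: since 13 ≡ 5 (mod 8), (2/13) = -1, so (2/13)^2 = +1.
Reciprocity: 3 ≡ 3 and 13 ≡ 1 (mod 4), so (3/13) = +(13/3).
Reduce top mod 3: now compute (1/3).
Reached (1/3) = 1. Collecting the sign flips along the way, the symbol is +1.

1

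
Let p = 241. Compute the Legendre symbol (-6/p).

1

First reduce: -6 ≡ 235 (mod 241).
Reciprocity: 235 ≡ 3 and 241 ≡ 1 (mod 4), so (235/241) = +(241/235).
Reduce top mod 235: now compute (6/235).
Pull out 2: since 235 ≡ 3 (mod 8), (2/235) = -1.
Reciprocity: 3 ≡ 3 and 235 ≡ 3 (mod 4), so (3/235) = −(235/3).
Reduce top mod 3: now compute (1/3).
Reached (1/3) = 1. Collecting the sign flips along the way, the symbol is +1.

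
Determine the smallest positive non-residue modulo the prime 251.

(2/251) = −1, so 2 is the smallest positive non-residue mod 251.

2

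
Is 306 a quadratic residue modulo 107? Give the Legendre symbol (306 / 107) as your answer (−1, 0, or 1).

First reduce: 306 ≡ 92 (mod 107).
Pull out 2^2: since 107 ≡ 3 (mod 8), (2/107) = -1, so (2/107)^2 = +1.
Reciprocity: 23 ≡ 3 and 107 ≡ 3 (mod 4), so (23/107) = −(107/23).
Reduce top mod 23: now compute (15/23).
Reciprocity: 15 ≡ 3 and 23 ≡ 3 (mod 4), so (15/23) = −(23/15).
Reduce top mod 15: now compute (8/15).
Pull out 2^3: since 15 ≡ 7 (mod 8), (2/15) = +1, so (2/15)^3 = +1.
Reached (1/15) = 1. Collecting the sign flips along the way, the symbol is +1.

1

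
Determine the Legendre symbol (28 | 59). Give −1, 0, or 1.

Pull out 2^2: since 59 ≡ 3 (mod 8), (2/59) = -1, so (2/59)^2 = +1.
Reciprocity: 7 ≡ 3 and 59 ≡ 3 (mod 4), so (7/59) = −(59/7).
Reduce top mod 7: now compute (3/7).
Reciprocity: 3 ≡ 3 and 7 ≡ 3 (mod 4), so (3/7) = −(7/3).
Reduce top mod 3: now compute (1/3).
Reached (1/3) = 1. Collecting the sign flips along the way, the symbol is +1.

1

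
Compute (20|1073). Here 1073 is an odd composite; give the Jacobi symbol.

Pull out 2^2: since 1073 ≡ 1 (mod 8), (2/1073) = +1, so (2/1073)^2 = +1.
Reciprocity: 5 ≡ 1 and 1073 ≡ 1 (mod 4), so (5/1073) = +(1073/5).
Reduce top mod 5: now compute (3/5).
Reciprocity: 3 ≡ 3 and 5 ≡ 1 (mod 4), so (3/5) = +(5/3).
Reduce top mod 3: now compute (2/3).
Pull out 2: since 3 ≡ 3 (mod 8), (2/3) = -1.
Reached (1/3) = 1. Collecting the sign flips along the way, the symbol is -1.

-1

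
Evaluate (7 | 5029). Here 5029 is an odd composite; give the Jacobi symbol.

Reciprocity: 7 ≡ 3 and 5029 ≡ 1 (mod 4), so (7/5029) = +(5029/7).
Reduce top mod 7: now compute (3/7).
Reciprocity: 3 ≡ 3 and 7 ≡ 3 (mod 4), so (3/7) = −(7/3).
Reduce top mod 3: now compute (1/3).
Reached (1/3) = 1. Collecting the sign flips along the way, the symbol is -1.

-1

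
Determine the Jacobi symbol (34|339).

Pull out 2: since 339 ≡ 3 (mod 8), (2/339) = -1.
Reciprocity: 17 ≡ 1 and 339 ≡ 3 (mod 4), so (17/339) = +(339/17).
Reduce top mod 17: now compute (16/17).
Pull out 2^4: since 17 ≡ 1 (mod 8), (2/17) = +1, so (2/17)^4 = +1.
Reached (1/17) = 1. Collecting the sign flips along the way, the symbol is -1.

-1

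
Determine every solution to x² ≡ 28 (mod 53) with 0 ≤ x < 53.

9, 44

53 ≡ 1 (mod 4), so we find a root by search.
Trying successive values, 9² = 81 ≡ 28 (mod 53). The other root is 53 − 9 = 44.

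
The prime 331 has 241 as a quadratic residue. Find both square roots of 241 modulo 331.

127, 204

Since 331 ≡ 3 (mod 4), a square root of 241 is 241^((331+1)/4) = 241^83 mod 331.
Repeated squaring: 241^2≡156, 241^4≡173, 241^8≡139, 241^16≡123, 241^32≡234, 241^64≡141 (mod 331).
241^83 = 241^(64+16+2+1) ≡ 127 (mod 331).
Check: 127² = 16129 ≡ 241 (mod 331). The two roots are 127 and 204.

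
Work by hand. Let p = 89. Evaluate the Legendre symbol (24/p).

-1

Pull out 2^3: since 89 ≡ 1 (mod 8), (2/89) = +1, so (2/89)^3 = +1.
Reciprocity: 3 ≡ 3 and 89 ≡ 1 (mod 4), so (3/89) = +(89/3).
Reduce top mod 3: now compute (2/3).
Pull out 2: since 3 ≡ 3 (mod 8), (2/3) = -1.
Reached (1/3) = 1. Collecting the sign flips along the way, the symbol is -1.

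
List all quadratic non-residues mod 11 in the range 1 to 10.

2 6 7 8 10

Square k = 1,…,5 (k and 11−k give the same square):
1²=1, 2²=4, 3²=9, 4²≡5, 5²≡3 (mod 11).
The residues are {1, 3, 4, 5, 9}; the non-residues are the remaining 5 nonzero classes.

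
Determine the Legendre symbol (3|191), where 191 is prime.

1

Reciprocity: 3 ≡ 3 and 191 ≡ 3 (mod 4), so (3/191) = −(191/3).
Reduce top mod 3: now compute (2/3).
Pull out 2: since 3 ≡ 3 (mod 8), (2/3) = -1.
Reached (1/3) = 1. Collecting the sign flips along the way, the symbol is +1.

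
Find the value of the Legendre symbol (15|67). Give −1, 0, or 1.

Euler's criterion: (15/67) ≡ 15^33 (mod 67).
15^2 ≡ 24 (mod 67)
15^4 ≡ 40 (mod 67)
15^8 ≡ 59 (mod 67)
15^16 ≡ 64 (mod 67)
15^32 ≡ 9 (mod 67)
15^33 = 15^(32+1) ≡ 1 (mod 67).
Result is 1, so (15/67) = 1.

1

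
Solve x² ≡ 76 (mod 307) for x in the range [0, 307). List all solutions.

Since 307 ≡ 3 (mod 4), a square root of 76 is 76^((307+1)/4) = 76^77 mod 307.
Repeated squaring: 76^2≡250, 76^4≡179, 76^8≡113, 76^16≡182, 76^32≡275, 76^64≡103 (mod 307).
76^77 = 76^(64+8+4+1) ≡ 171 (mod 307).
Check: 171² = 29241 ≡ 76 (mod 307). The two roots are 136 and 171.

136, 171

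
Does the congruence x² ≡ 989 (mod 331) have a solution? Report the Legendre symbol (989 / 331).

-1

Euler's criterion: (989/331) ≡ 327^165 (mod 331).
327^2 ≡ 16 (mod 331)
327^4 ≡ 256 (mod 331)
327^8 ≡ 329 (mod 331)
327^16 ≡ 4 (mod 331)
327^32 ≡ 16 (mod 331)
327^64 ≡ 256 (mod 331)
327^128 ≡ 329 (mod 331)
327^165 = 327^(128+32+4+1) ≡ 330 (mod 331).
Result is 330 ≡ −1, so (989/331) = −1.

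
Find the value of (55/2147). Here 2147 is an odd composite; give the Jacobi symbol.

-1

Reciprocity: 55 ≡ 3 and 2147 ≡ 3 (mod 4), so (55/2147) = −(2147/55).
Reduce top mod 55: now compute (2/55).
Pull out 2: since 55 ≡ 7 (mod 8), (2/55) = +1.
Reached (1/55) = 1. Collecting the sign flips along the way, the symbol is -1.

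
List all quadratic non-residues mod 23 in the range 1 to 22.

5, 7, 10, 11, 14, 15, 17, 19, 20, 21, 22

Square k = 1,…,11 (k and 23−k give the same square):
1²=1, 2²=4, 3²=9, 4²=16, 5²≡2, 6²≡13, 7²≡3, 8²≡18, 9²≡12, 10²≡8, 11²≡6 (mod 23).
The residues are {1, 2, 3, 4, 6, 8, 9, 12, 13, 16, 18}; the non-residues are the remaining 11 nonzero classes.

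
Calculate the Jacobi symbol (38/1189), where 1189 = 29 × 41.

Pull out 2: since 1189 ≡ 5 (mod 8), (2/1189) = -1.
Reciprocity: 19 ≡ 3 and 1189 ≡ 1 (mod 4), so (19/1189) = +(1189/19).
Reduce top mod 19: now compute (11/19).
Reciprocity: 11 ≡ 3 and 19 ≡ 3 (mod 4), so (11/19) = −(19/11).
Reduce top mod 11: now compute (8/11).
Pull out 2^3: since 11 ≡ 3 (mod 8), (2/11) = -1, so (2/11)^3 = -1.
Reached (1/11) = 1. Collecting the sign flips along the way, the symbol is -1.

-1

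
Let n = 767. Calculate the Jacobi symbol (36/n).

1

Pull out 2^2: since 767 ≡ 7 (mod 8), (2/767) = +1, so (2/767)^2 = +1.
Reciprocity: 9 ≡ 1 and 767 ≡ 3 (mod 4), so (9/767) = +(767/9).
Reduce top mod 9: now compute (2/9).
Pull out 2: since 9 ≡ 1 (mod 8), (2/9) = +1.
Reached (1/9) = 1. Collecting the sign flips along the way, the symbol is +1.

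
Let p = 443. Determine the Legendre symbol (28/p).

-1

Pull out 2^2: since 443 ≡ 3 (mod 8), (2/443) = -1, so (2/443)^2 = +1.
Reciprocity: 7 ≡ 3 and 443 ≡ 3 (mod 4), so (7/443) = −(443/7).
Reduce top mod 7: now compute (2/7).
Pull out 2: since 7 ≡ 7 (mod 8), (2/7) = +1.
Reached (1/7) = 1. Collecting the sign flips along the way, the symbol is -1.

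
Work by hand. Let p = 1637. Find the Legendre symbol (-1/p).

1

First reduce: -1 ≡ 1636 (mod 1637).
Pull out 2^2: since 1637 ≡ 5 (mod 8), (2/1637) = -1, so (2/1637)^2 = +1.
Reciprocity: 409 ≡ 1 and 1637 ≡ 1 (mod 4), so (409/1637) = +(1637/409).
Reduce top mod 409: now compute (1/409).
Reached (1/409) = 1. Collecting the sign flips along the way, the symbol is +1.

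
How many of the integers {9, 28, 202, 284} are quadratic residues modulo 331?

3

(9/331) = +1 → QR.
(28/331) = -1 → non-residue.
(202/331) = +1 → QR.
(284/331) = +1 → QR.
Total quadratic residues among the 4: 3.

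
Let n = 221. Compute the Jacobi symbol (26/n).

Pull out 2: since 221 ≡ 5 (mod 8), (2/221) = -1.
Reciprocity: 13 ≡ 1 and 221 ≡ 1 (mod 4), so (13/221) = +(221/13).
Reduce top mod 13: now compute (0/13).
Top reduces to 0: gcd > 1, so the symbol is 0.

0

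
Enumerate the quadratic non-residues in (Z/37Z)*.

2 5 6 8 13 14 15 17 18 19 20 22 23 24 29 31 32 35

Square k = 1,…,18 (k and 37−k give the same square):
1²=1, 2²=4, 3²=9, 4²=16, 5²=25, 6²=36, 7²≡12, 8²≡27, 9²≡7, 10²≡26, 11²≡10, 12²≡33, 13²≡21, 14²≡11, 15²≡3, 16²≡34, 17²≡30, 18²≡28 (mod 37).
The residues are {1, 3, 4, 7, 9, 10, 11, 12, 16, 21, 25, 26, 27, 28, 30, 33, 34, 36}; the non-residues are the remaining 18 nonzero classes.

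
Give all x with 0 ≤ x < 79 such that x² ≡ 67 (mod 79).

Since 79 ≡ 3 (mod 4), a square root of 67 is 67^((79+1)/4) = 67^20 mod 79.
Repeated squaring: 67^2≡65, 67^4≡38, 67^8≡22, 67^16≡10 (mod 79).
67^20 = 67^(16+4) ≡ 64 (mod 79).
Check: 64² = 4096 ≡ 67 (mod 79). The two roots are 15 and 64.

15, 64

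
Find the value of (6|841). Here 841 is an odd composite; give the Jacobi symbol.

Pull out 2: since 841 ≡ 1 (mod 8), (2/841) = +1.
Reciprocity: 3 ≡ 3 and 841 ≡ 1 (mod 4), so (3/841) = +(841/3).
Reduce top mod 3: now compute (1/3).
Reached (1/3) = 1. Collecting the sign flips along the way, the symbol is +1.

1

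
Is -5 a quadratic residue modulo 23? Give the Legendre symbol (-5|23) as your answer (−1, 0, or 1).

Euler's criterion: (-5/23) ≡ 18^11 (mod 23).
18^2 ≡ 2 (mod 23)
18^4 ≡ 4 (mod 23)
18^8 ≡ 16 (mod 23)
18^11 = 18^(8+2+1) ≡ 1 (mod 23).
Result is 1, so (-5/23) = 1.

1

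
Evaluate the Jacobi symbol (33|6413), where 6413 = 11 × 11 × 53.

0

Reciprocity: 33 ≡ 1 and 6413 ≡ 1 (mod 4), so (33/6413) = +(6413/33).
Reduce top mod 33: now compute (11/33).
Reciprocity: 11 ≡ 3 and 33 ≡ 1 (mod 4), so (11/33) = +(33/11).
Reduce top mod 11: now compute (0/11).
Top reduces to 0: gcd > 1, so the symbol is 0.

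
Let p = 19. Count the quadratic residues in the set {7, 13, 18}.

1

(7/19) = +1 → QR.
(13/19) = -1 → non-residue.
(18/19) = -1 → non-residue.
Total quadratic residues among the 3: 1.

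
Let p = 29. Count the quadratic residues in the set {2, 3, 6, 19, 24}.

(2/29) = -1 → non-residue.
(3/29) = -1 → non-residue.
(6/29) = +1 → QR.
(19/29) = -1 → non-residue.
(24/29) = +1 → QR.
Total quadratic residues among the 5: 2.

2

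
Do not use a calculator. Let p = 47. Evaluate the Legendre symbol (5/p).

Reciprocity: 5 ≡ 1 and 47 ≡ 3 (mod 4), so (5/47) = +(47/5).
Reduce top mod 5: now compute (2/5).
Pull out 2: since 5 ≡ 5 (mod 8), (2/5) = -1.
Reached (1/5) = 1. Collecting the sign flips along the way, the symbol is -1.

-1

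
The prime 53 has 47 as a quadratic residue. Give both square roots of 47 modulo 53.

53 ≡ 1 (mod 4), so we find a root by search.
Trying successive values, 10² = 100 ≡ 47 (mod 53). The other root is 53 − 10 = 43.

10, 43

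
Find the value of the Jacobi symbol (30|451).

Pull out 2: since 451 ≡ 3 (mod 8), (2/451) = -1.
Reciprocity: 15 ≡ 3 and 451 ≡ 3 (mod 4), so (15/451) = −(451/15).
Reduce top mod 15: now compute (1/15).
Reached (1/15) = 1. Collecting the sign flips along the way, the symbol is +1.

1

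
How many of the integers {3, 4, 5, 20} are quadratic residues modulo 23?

2

(3/23) = +1 → QR.
(4/23) = +1 → QR.
(5/23) = -1 → non-residue.
(20/23) = -1 → non-residue.
Total quadratic residues among the 4: 2.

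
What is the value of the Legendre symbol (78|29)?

1

First reduce: 78 ≡ 20 (mod 29).
Pull out 2^2: since 29 ≡ 5 (mod 8), (2/29) = -1, so (2/29)^2 = +1.
Reciprocity: 5 ≡ 1 and 29 ≡ 1 (mod 4), so (5/29) = +(29/5).
Reduce top mod 5: now compute (4/5).
Pull out 2^2: since 5 ≡ 5 (mod 8), (2/5) = -1, so (2/5)^2 = +1.
Reached (1/5) = 1. Collecting the sign flips along the way, the symbol is +1.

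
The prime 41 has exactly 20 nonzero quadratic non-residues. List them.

Square k = 1,…,20 (k and 41−k give the same square):
1²=1, 2²=4, 3²=9, 4²=16, 5²=25, 6²=36, 7²≡8, 8²≡23, 9²≡40, 10²≡18, 11²≡39, 12²≡21, 13²≡5, 14²≡32, 15²≡20, 16²≡10, 17²≡2, 18²≡37, 19²≡33, 20²≡31 (mod 41).
The residues are {1, 2, 4, 5, 8, 9, 10, 16, 18, 20, 21, 23, 25, 31, 32, 33, 36, 37, 39, 40}; the non-residues are the remaining 20 nonzero classes.

3,6,7,11,12,13,14,15,17,19,22,24,26,27,28,29,30,34,35,38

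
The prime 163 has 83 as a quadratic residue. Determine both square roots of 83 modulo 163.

Since 163 ≡ 3 (mod 4), a square root of 83 is 83^((163+1)/4) = 83^41 mod 163.
Repeated squaring: 83^2≡43, 83^4≡56, 83^8≡39, 83^16≡54, 83^32≡145 (mod 163).
83^41 = 83^(32+8+1) ≡ 88 (mod 163).
Check: 88² = 7744 ≡ 83 (mod 163). The two roots are 75 and 88.

75, 88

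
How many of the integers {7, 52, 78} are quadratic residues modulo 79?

(7/79) = -1 → non-residue.
(52/79) = +1 → QR.
(78/79) = -1 → non-residue.
Total quadratic residues among the 3: 1.

1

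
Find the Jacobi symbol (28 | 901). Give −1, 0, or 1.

-1

Pull out 2^2: since 901 ≡ 5 (mod 8), (2/901) = -1, so (2/901)^2 = +1.
Reciprocity: 7 ≡ 3 and 901 ≡ 1 (mod 4), so (7/901) = +(901/7).
Reduce top mod 7: now compute (5/7).
Reciprocity: 5 ≡ 1 and 7 ≡ 3 (mod 4), so (5/7) = +(7/5).
Reduce top mod 5: now compute (2/5).
Pull out 2: since 5 ≡ 5 (mod 8), (2/5) = -1.
Reached (1/5) = 1. Collecting the sign flips along the way, the symbol is -1.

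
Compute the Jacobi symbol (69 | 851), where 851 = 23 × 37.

0

Reciprocity: 69 ≡ 1 and 851 ≡ 3 (mod 4), so (69/851) = +(851/69).
Reduce top mod 69: now compute (23/69).
Reciprocity: 23 ≡ 3 and 69 ≡ 1 (mod 4), so (23/69) = +(69/23).
Reduce top mod 23: now compute (0/23).
Top reduces to 0: gcd > 1, so the symbol is 0.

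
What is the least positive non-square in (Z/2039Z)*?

7

(2/2039) = +1, so 2 is a residue.
(3/2039) = +1, so 3 is a residue.
(4/2039) = +1, so 4 is a residue.
(5/2039) = +1, so 5 is a residue.
(6/2039) = +1, so 6 is a residue.
(7/2039) = −1, so 7 is the smallest positive non-residue mod 2039.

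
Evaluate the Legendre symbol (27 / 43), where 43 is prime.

Euler's criterion: (27/43) ≡ 27^21 (mod 43).
27^2 ≡ 41 (mod 43)
27^4 ≡ 4 (mod 43)
27^8 ≡ 16 (mod 43)
27^16 ≡ 41 (mod 43)
27^21 = 27^(16+4+1) ≡ 42 (mod 43).
Result is 42 ≡ −1, so (27/43) = −1.

-1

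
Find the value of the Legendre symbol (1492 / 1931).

1

Pull out 2^2: since 1931 ≡ 3 (mod 8), (2/1931) = -1, so (2/1931)^2 = +1.
Reciprocity: 373 ≡ 1 and 1931 ≡ 3 (mod 4), so (373/1931) = +(1931/373).
Reduce top mod 373: now compute (66/373).
Pull out 2: since 373 ≡ 5 (mod 8), (2/373) = -1.
Reciprocity: 33 ≡ 1 and 373 ≡ 1 (mod 4), so (33/373) = +(373/33).
Reduce top mod 33: now compute (10/33).
Pull out 2: since 33 ≡ 1 (mod 8), (2/33) = +1.
Reciprocity: 5 ≡ 1 and 33 ≡ 1 (mod 4), so (5/33) = +(33/5).
Reduce top mod 5: now compute (3/5).
Reciprocity: 3 ≡ 3 and 5 ≡ 1 (mod 4), so (3/5) = +(5/3).
Reduce top mod 3: now compute (2/3).
Pull out 2: since 3 ≡ 3 (mod 8), (2/3) = -1.
Reached (1/3) = 1. Collecting the sign flips along the way, the symbol is +1.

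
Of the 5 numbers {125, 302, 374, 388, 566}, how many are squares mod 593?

1

(125/593) = -1 → non-residue.
(302/593) = -1 → non-residue.
(374/593) = -1 → non-residue.
(388/593) = +1 → QR.
(566/593) = -1 → non-residue.
Total quadratic residues among the 5: 1.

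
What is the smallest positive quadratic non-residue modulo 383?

(2/383) = +1, so 2 is a residue.
(3/383) = +1, so 3 is a residue.
(4/383) = +1, so 4 is a residue.
(5/383) = −1, so 5 is the smallest positive non-residue mod 383.

5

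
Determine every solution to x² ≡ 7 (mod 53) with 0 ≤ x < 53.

53 ≡ 1 (mod 4), so we find a root by search.
Trying successive values, 22² = 484 ≡ 7 (mod 53). The other root is 53 − 22 = 31.

22, 31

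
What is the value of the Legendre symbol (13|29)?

Reciprocity: 13 ≡ 1 and 29 ≡ 1 (mod 4), so (13/29) = +(29/13).
Reduce top mod 13: now compute (3/13).
Reciprocity: 3 ≡ 3 and 13 ≡ 1 (mod 4), so (3/13) = +(13/3).
Reduce top mod 3: now compute (1/3).
Reached (1/3) = 1. Collecting the sign flips along the way, the symbol is +1.

1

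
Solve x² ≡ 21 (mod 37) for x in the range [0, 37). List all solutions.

13, 24

37 ≡ 1 (mod 4), so we find a root by search.
Trying successive values, 13² = 169 ≡ 21 (mod 37). The other root is 37 − 13 = 24.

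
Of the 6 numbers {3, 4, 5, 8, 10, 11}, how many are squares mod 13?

(3/13) = +1 → QR.
(4/13) = +1 → QR.
(5/13) = -1 → non-residue.
(8/13) = -1 → non-residue.
(10/13) = +1 → QR.
(11/13) = -1 → non-residue.
Total quadratic residues among the 6: 3.

3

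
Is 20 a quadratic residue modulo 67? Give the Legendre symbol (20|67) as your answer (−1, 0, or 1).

Euler's criterion: (20/67) ≡ 20^33 (mod 67).
20^2 ≡ 65 (mod 67)
20^4 ≡ 4 (mod 67)
20^8 ≡ 16 (mod 67)
20^16 ≡ 55 (mod 67)
20^32 ≡ 10 (mod 67)
20^33 = 20^(32+1) ≡ 66 (mod 67).
Result is 66 ≡ −1, so (20/67) = −1.

-1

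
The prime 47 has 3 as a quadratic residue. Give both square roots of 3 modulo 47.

Since 47 ≡ 3 (mod 4), a square root of 3 is 3^((47+1)/4) = 3^12 mod 47.
Repeated squaring: 3^2≡9, 3^4≡34, 3^8≡28 (mod 47).
3^12 = 3^(8+4) ≡ 12 (mod 47).
Check: 12² = 144 ≡ 3 (mod 47). The two roots are 12 and 35.

12, 35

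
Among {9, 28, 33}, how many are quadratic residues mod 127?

(9/127) = +1 → QR.
(28/127) = -1 → non-residue.
(33/127) = -1 → non-residue.
Total quadratic residues among the 3: 1.

1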